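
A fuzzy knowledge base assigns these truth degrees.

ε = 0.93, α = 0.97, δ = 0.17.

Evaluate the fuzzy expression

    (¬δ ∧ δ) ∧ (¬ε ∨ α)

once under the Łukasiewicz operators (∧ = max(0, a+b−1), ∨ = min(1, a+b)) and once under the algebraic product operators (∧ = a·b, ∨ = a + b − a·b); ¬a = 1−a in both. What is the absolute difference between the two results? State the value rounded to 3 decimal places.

Under Łukasiewicz:
  ¬δ = 1 − 0.17 = 0.83
  ¬δ ∧ δ = max(0, a+b−1) on (0.83, 0.17) = 0.00
  ¬ε = 1 − 0.93 = 0.07
  ¬ε ∨ α = min(1, a+b) on (0.07, 0.97) = 1.00
  (¬δ ∧ δ) ∧ (¬ε ∨ α) = max(0, a+b−1) on (0.00, 1.00) = 0.00
  → value = 0.0000
Under algebraic product:
  ¬δ = 1 − 0.1700 = 0.8300
  ¬δ ∧ δ = a·b on (0.8300, 0.1700) = 0.1411
  ¬ε = 1 − 0.9300 = 0.0700
  ¬ε ∨ α = a + b − a·b on (0.0700, 0.9700) = 0.9721
  (¬δ ∧ δ) ∧ (¬ε ∨ α) = a·b on (0.1411, 0.9721) = 0.1372
  → value = 0.1372
|0.0000 − 0.1372| = 0.137

0.137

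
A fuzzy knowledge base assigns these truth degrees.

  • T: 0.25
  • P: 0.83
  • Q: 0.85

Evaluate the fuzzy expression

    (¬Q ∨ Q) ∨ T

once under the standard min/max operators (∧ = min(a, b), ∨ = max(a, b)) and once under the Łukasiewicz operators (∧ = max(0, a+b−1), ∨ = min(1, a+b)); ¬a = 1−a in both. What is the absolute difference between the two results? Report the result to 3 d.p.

0.150

Under standard min/max:
  ¬Q = 1 − 0.85 = 0.15
  ¬Q ∨ Q = max(a, b) on (0.15, 0.85) = 0.85
  (¬Q ∨ Q) ∨ T = max(a, b) on (0.85, 0.25) = 0.85
  → value = 0.8500
Under Łukasiewicz:
  ¬Q = 1 − 0.85 = 0.15
  ¬Q ∨ Q = min(1, a+b) on (0.15, 0.85) = 1.00
  (¬Q ∨ Q) ∨ T = min(1, a+b) on (1.00, 0.25) = 1.00
  → value = 1.0000
|0.8500 − 1.0000| = 0.150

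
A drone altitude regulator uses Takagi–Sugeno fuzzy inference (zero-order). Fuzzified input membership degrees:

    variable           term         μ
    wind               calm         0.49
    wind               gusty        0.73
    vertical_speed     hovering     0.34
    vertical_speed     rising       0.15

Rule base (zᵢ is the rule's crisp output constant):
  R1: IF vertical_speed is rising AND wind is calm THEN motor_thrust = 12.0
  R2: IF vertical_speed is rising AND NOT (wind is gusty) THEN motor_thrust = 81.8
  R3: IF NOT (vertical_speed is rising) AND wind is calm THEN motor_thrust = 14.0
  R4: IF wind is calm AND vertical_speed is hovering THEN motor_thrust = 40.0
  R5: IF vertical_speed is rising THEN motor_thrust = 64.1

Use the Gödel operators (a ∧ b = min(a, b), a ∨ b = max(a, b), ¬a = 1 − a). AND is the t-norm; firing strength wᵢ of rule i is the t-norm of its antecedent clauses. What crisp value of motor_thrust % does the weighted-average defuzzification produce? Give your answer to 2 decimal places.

R1 (z=12.0): rising=0.15, calm=0.49; AND[min(a, b)] → w = 0.15
R2 (z=81.8): rising=0.15, ¬gusty=1−0.73=0.27; AND[min(a, b)] → w = 0.15
R3 (z=14.0): ¬rising=1−0.15=0.85, calm=0.49; AND[min(a, b)] → w = 0.49
R4 (z=40.0): calm=0.49, hovering=0.34; AND[min(a, b)] → w = 0.34
R5 (z=64.1): rising=0.15 → w = 0.15
Weighted average = (0.15·12.0 + 0.15·81.8 + 0.49·14.0 + 0.34·40.0 + 0.15·64.1) / (0.15 + 0.15 + 0.49 + 0.34 + 0.15)
  = 44.1450 / 1.2800 = 34.49

34.49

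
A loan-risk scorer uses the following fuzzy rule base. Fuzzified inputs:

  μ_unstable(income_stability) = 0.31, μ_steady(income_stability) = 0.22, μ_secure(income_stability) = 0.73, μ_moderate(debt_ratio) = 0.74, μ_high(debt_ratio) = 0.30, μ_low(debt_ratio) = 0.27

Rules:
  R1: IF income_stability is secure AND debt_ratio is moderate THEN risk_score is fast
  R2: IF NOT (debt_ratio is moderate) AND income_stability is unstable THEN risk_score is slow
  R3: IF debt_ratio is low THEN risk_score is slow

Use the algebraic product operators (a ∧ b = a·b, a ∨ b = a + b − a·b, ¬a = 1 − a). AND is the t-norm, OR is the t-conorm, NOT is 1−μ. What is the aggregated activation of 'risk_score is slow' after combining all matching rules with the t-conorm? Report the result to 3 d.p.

R1: secure=0.73, moderate=0.74; AND[a·b] → w = 0.5402
R2: ¬moderate=1−0.74=0.26, unstable=0.31; AND[a·b] → w = 0.0806
R3: low=0.27 → w = 0.2700
Rules with consequent 'slow': {R2, R3} → strengths 0.0806, 0.2700
Aggregate via t-conorm [a + b − a·b]: 0.3288

0.329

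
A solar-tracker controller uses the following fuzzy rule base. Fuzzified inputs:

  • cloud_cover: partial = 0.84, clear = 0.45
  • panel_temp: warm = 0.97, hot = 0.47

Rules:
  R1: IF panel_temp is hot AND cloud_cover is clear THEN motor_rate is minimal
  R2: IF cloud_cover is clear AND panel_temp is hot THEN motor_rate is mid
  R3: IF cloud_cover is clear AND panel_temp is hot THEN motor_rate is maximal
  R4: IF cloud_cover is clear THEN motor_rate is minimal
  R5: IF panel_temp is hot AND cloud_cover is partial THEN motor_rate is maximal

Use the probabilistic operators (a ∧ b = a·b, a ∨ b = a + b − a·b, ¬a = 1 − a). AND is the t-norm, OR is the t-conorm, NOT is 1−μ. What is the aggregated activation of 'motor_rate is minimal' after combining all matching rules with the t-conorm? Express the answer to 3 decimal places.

R1: hot=0.47, clear=0.45; AND[a·b] → w = 0.2115
R2: clear=0.45, hot=0.47; AND[a·b] → w = 0.2115
R3: clear=0.45, hot=0.47; AND[a·b] → w = 0.2115
R4: clear=0.45 → w = 0.4500
R5: hot=0.47, partial=0.84; AND[a·b] → w = 0.3948
Rules with consequent 'minimal': {R1, R4} → strengths 0.2115, 0.4500
Aggregate via t-conorm [a + b − a·b]: 0.5663

0.566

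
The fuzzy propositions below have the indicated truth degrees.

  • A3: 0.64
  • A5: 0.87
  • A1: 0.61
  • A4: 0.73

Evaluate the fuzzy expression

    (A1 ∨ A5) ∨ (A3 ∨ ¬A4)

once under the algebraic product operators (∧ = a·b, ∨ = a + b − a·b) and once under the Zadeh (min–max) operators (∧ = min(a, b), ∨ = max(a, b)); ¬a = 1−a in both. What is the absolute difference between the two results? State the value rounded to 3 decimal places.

0.117

Under algebraic product:
  A1 ∨ A5 = a + b − a·b on (0.6100, 0.8700) = 0.9493
  ¬A4 = 1 − 0.7300 = 0.2700
  A3 ∨ ¬A4 = a + b − a·b on (0.6400, 0.2700) = 0.7372
  (A1 ∨ A5) ∨ (A3 ∨ ¬A4) = a + b − a·b on (0.9493, 0.7372) = 0.9867
  → value = 0.9867
Under Zadeh (min–max):
  A1 ∨ A5 = max(a, b) on (0.61, 0.87) = 0.87
  ¬A4 = 1 − 0.73 = 0.27
  A3 ∨ ¬A4 = max(a, b) on (0.64, 0.27) = 0.64
  (A1 ∨ A5) ∨ (A3 ∨ ¬A4) = max(a, b) on (0.87, 0.64) = 0.87
  → value = 0.8700
|0.9867 − 0.8700| = 0.117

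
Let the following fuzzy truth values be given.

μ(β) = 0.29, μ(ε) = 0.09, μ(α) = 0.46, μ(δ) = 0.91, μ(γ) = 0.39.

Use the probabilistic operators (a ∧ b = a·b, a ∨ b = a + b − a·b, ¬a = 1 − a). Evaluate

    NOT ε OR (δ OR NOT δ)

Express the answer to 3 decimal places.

0.993

NOT ε = 1 − 0.0900 = 0.9100
NOT δ = 1 − 0.9100 = 0.0900
δ OR NOT δ = a + b − a·b on (0.9100, 0.0900) = 0.9181
NOT ε OR (δ OR NOT δ) = a + b − a·b on (0.9100, 0.9181) = 0.9926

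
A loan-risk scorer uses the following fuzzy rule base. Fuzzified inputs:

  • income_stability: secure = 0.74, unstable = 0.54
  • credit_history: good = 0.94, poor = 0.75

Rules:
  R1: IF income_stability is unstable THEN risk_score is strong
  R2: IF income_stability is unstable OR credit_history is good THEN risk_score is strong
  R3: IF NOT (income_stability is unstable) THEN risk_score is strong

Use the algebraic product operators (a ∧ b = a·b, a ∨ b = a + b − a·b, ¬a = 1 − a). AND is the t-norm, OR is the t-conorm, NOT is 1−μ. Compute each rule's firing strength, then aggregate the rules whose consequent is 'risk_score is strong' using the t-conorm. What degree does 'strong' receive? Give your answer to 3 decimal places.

R1: unstable=0.54 → w = 0.5400
R2: unstable=0.54, good=0.94; OR[a + b − a·b] → w = 0.9724
R3: ¬unstable=1−0.54=0.46 → w = 0.4600
Rules with consequent 'strong': {R1, R2, R3} → strengths 0.5400, 0.9724, 0.4600
Aggregate via t-conorm [a + b − a·b]: 0.9931

0.993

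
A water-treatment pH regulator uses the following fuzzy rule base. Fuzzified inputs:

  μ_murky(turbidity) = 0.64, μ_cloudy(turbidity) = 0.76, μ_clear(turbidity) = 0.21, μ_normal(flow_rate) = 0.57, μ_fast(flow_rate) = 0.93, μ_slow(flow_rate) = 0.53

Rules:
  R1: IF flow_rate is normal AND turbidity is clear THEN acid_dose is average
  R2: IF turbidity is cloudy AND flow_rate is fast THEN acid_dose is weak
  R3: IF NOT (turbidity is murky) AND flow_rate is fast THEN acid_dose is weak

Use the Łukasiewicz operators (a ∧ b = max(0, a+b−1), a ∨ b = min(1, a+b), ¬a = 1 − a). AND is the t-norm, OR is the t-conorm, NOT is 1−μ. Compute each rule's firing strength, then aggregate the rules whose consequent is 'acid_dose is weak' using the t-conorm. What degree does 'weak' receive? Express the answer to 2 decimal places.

R1: normal=0.57, clear=0.21; AND[max(0, a+b−1)] → w = 0.00
R2: cloudy=0.76, fast=0.93; AND[max(0, a+b−1)] → w = 0.69
R3: ¬murky=1−0.64=0.36, fast=0.93; AND[max(0, a+b−1)] → w = 0.29
Rules with consequent 'weak': {R2, R3} → strengths 0.69, 0.29
Aggregate via t-conorm [min(1, a+b)]: 0.98

0.98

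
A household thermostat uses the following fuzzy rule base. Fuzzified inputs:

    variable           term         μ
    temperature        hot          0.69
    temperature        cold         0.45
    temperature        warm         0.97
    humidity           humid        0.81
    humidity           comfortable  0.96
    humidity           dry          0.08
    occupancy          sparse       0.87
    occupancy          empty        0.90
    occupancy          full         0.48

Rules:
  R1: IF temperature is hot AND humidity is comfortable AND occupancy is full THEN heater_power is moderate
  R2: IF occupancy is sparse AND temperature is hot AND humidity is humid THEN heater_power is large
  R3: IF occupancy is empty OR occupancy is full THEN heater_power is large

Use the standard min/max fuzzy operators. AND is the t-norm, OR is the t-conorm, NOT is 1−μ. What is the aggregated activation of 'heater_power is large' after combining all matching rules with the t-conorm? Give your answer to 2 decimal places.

0.90

R1: hot=0.69, comfortable=0.96, full=0.48; AND[min(a, b)] → w = 0.48
R2: sparse=0.87, hot=0.69, humid=0.81; AND[min(a, b)] → w = 0.69
R3: empty=0.90, full=0.48; OR[max(a, b)] → w = 0.90
Rules with consequent 'large': {R2, R3} → strengths 0.69, 0.90
Aggregate via t-conorm [max(a, b)]: 0.90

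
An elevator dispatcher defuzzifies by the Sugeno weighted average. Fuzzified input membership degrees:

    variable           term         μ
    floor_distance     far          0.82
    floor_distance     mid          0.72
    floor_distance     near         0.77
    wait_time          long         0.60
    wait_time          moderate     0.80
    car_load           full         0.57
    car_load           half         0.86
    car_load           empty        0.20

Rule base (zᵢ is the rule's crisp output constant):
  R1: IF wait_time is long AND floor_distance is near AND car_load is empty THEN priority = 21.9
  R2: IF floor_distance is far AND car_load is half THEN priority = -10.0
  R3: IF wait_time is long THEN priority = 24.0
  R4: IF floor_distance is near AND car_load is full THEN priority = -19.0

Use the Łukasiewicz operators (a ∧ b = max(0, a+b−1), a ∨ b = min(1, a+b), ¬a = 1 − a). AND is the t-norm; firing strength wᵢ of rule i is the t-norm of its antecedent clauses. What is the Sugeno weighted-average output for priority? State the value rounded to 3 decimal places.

0.704

R1 (z=21.9): long=0.60, near=0.77, empty=0.20; AND[max(0, a+b−1)] → w = 0.00
R2 (z=-10.0): far=0.82, half=0.86; AND[max(0, a+b−1)] → w = 0.68
R3 (z=24.0): long=0.60 → w = 0.60
R4 (z=-19.0): near=0.77, full=0.57; AND[max(0, a+b−1)] → w = 0.34
Weighted average = (0.00·21.9 + 0.68·-10.0 + 0.60·24.0 + 0.34·-19.0) / (0.00 + 0.68 + 0.60 + 0.34)
  = 1.1400 / 1.6200 = 0.704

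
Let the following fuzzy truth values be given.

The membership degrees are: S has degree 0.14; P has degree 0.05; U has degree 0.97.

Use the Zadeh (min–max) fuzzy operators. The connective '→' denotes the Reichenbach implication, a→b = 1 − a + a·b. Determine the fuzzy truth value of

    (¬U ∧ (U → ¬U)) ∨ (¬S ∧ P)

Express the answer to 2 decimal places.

0.05

¬U = 1 − 0.97 = 0.03
¬U = 1 − 0.97 = 0.03
U → ¬U  [Reichenbach: 1 − a + a·b] with a=0.97, b=0.03 → 0.06
¬U ∧ (U → ¬U) = min(a, b) on (0.03, 0.06) = 0.03
¬S = 1 − 0.14 = 0.86
¬S ∧ P = min(a, b) on (0.86, 0.05) = 0.05
(¬U ∧ (U → ¬U)) ∨ (¬S ∧ P) = max(a, b) on (0.03, 0.05) = 0.05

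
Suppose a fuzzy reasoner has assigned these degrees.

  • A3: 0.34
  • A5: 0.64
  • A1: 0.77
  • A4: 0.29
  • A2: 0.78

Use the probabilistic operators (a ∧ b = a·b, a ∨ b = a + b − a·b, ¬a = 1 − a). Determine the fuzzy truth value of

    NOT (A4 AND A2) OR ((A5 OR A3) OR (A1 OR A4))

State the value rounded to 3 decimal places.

0.991

A4 AND A2 = a·b on (0.2900, 0.7800) = 0.2262
NOT (A4 AND A2) = 1 − 0.2262 = 0.7738
A5 OR A3 = a + b − a·b on (0.6400, 0.3400) = 0.7624
A1 OR A4 = a + b − a·b on (0.7700, 0.2900) = 0.8367
(A5 OR A3) OR (A1 OR A4) = a + b − a·b on (0.7624, 0.8367) = 0.9612
NOT (A4 AND A2) OR ((A5 OR A3) OR (A1 OR A4)) = a + b − a·b on (0.7738, 0.9612) = 0.9912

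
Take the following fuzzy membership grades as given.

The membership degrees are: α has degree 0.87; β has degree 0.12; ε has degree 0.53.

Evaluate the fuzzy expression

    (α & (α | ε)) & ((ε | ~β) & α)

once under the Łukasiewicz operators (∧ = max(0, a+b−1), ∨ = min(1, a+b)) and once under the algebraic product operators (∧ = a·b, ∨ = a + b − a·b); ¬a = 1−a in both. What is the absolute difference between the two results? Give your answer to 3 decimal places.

0.069

Under Łukasiewicz:
  α | ε = min(1, a+b) on (0.87, 0.53) = 1.00
  α & (α | ε) = max(0, a+b−1) on (0.87, 1.00) = 0.87
  ~β = 1 − 0.12 = 0.88
  ε | ~β = min(1, a+b) on (0.53, 0.88) = 1.00
  (ε | ~β) & α = max(0, a+b−1) on (1.00, 0.87) = 0.87
  (α & (α | ε)) & ((ε | ~β) & α) = max(0, a+b−1) on (0.87, 0.87) = 0.74
  → value = 0.7400
Under algebraic product:
  α | ε = a + b − a·b on (0.8700, 0.5300) = 0.9389
  α & (α | ε) = a·b on (0.8700, 0.9389) = 0.8168
  ~β = 1 − 0.1200 = 0.8800
  ε | ~β = a + b − a·b on (0.5300, 0.8800) = 0.9436
  (ε | ~β) & α = a·b on (0.9436, 0.8700) = 0.8209
  (α & (α | ε)) & ((ε | ~β) & α) = a·b on (0.8168, 0.8209) = 0.6706
  → value = 0.6706
|0.7400 − 0.6706| = 0.069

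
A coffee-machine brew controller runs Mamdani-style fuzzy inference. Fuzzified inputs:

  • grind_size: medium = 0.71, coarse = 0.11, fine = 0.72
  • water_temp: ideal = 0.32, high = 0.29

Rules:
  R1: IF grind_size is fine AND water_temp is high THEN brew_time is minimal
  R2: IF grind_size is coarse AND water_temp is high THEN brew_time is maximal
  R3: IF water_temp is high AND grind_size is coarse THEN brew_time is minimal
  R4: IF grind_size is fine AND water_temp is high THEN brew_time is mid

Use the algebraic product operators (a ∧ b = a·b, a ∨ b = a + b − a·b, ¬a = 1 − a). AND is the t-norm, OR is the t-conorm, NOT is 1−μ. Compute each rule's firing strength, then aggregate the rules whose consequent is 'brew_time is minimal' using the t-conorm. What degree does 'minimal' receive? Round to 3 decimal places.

R1: fine=0.72, high=0.29; AND[a·b] → w = 0.2088
R2: coarse=0.11, high=0.29; AND[a·b] → w = 0.0319
R3: high=0.29, coarse=0.11; AND[a·b] → w = 0.0319
R4: fine=0.72, high=0.29; AND[a·b] → w = 0.2088
Rules with consequent 'minimal': {R1, R3} → strengths 0.2088, 0.0319
Aggregate via t-conorm [a + b − a·b]: 0.2340

0.234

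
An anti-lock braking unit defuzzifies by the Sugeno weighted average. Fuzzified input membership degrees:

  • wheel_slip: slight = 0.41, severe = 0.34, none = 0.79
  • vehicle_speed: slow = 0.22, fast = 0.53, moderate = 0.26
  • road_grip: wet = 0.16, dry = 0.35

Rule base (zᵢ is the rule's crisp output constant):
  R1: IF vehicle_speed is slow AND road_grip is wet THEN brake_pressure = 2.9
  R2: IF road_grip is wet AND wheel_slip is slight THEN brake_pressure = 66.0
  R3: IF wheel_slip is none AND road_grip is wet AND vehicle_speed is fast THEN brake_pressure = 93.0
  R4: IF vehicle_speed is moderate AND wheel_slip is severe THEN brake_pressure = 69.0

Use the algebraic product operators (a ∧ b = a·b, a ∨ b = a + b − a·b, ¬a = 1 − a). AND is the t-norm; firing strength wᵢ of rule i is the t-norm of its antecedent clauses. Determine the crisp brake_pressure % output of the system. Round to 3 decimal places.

R1 (z=2.9): slow=0.22, wet=0.16; AND[a·b] → w = 0.0352
R2 (z=66.0): wet=0.16, slight=0.41; AND[a·b] → w = 0.0656
R3 (z=93.0): none=0.79, wet=0.16, fast=0.53; AND[a·b] → w = 0.0670
R4 (z=69.0): moderate=0.26, severe=0.34; AND[a·b] → w = 0.0884
Weighted average = (0.0352·2.9 + 0.0656·66.0 + 0.0670·93.0 + 0.0884·69.0) / (0.0352 + 0.0656 + 0.0670 + 0.0884)
  = 16.7615 / 0.2562 = 65.426

65.426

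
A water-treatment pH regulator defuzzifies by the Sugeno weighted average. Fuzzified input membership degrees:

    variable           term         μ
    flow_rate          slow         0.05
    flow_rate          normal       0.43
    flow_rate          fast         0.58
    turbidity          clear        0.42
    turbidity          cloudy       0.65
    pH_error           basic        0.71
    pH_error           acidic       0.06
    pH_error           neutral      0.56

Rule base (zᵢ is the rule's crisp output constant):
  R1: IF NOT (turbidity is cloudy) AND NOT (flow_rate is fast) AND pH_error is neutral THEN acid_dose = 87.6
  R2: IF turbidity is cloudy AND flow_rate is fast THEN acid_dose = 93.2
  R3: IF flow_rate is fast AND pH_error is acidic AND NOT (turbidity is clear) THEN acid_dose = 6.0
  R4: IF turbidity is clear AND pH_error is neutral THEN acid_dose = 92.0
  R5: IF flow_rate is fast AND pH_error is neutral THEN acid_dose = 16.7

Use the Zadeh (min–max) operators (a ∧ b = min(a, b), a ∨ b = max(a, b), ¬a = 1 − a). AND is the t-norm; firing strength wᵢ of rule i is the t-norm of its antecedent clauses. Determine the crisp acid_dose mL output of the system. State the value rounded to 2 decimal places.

R1 (z=87.6): ¬cloudy=1−0.65=0.35, ¬fast=1−0.58=0.42, neutral=0.56; AND[min(a, b)] → w = 0.35
R2 (z=93.2): cloudy=0.65, fast=0.58; AND[min(a, b)] → w = 0.58
R3 (z=6.0): fast=0.58, acidic=0.06, ¬clear=1−0.42=0.58; AND[min(a, b)] → w = 0.06
R4 (z=92.0): clear=0.42, neutral=0.56; AND[min(a, b)] → w = 0.42
R5 (z=16.7): fast=0.58, neutral=0.56; AND[min(a, b)] → w = 0.56
Weighted average = (0.35·87.6 + 0.58·93.2 + 0.06·6.0 + 0.42·92.0 + 0.56·16.7) / (0.35 + 0.58 + 0.06 + 0.42 + 0.56)
  = 133.0680 / 1.9700 = 67.55

67.55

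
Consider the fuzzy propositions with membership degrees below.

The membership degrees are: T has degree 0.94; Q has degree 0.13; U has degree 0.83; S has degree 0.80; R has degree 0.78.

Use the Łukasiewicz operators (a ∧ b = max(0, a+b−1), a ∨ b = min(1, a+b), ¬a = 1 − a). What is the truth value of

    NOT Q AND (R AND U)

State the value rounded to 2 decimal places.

NOT Q = 1 − 0.13 = 0.87
R AND U = max(0, a+b−1) on (0.78, 0.83) = 0.61
NOT Q AND (R AND U) = max(0, a+b−1) on (0.87, 0.61) = 0.48

0.48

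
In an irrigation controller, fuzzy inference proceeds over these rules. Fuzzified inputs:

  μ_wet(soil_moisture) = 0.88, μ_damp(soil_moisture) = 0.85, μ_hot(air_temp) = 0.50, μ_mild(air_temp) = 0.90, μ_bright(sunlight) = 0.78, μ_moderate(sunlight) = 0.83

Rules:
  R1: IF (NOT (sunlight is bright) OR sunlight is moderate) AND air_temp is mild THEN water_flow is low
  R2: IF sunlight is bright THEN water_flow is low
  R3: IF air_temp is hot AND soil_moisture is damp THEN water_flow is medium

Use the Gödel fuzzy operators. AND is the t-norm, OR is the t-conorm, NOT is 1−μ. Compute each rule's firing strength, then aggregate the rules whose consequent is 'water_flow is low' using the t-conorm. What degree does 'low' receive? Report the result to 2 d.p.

R1: (¬bright=1−0.78=0.22 OR moderate=0.83) = 0.83; AND[min(a, b)] with mild=0.90 → w = 0.83
R2: bright=0.78 → w = 0.78
R3: hot=0.50, damp=0.85; AND[min(a, b)] → w = 0.50
Rules with consequent 'low': {R1, R2} → strengths 0.83, 0.78
Aggregate via t-conorm [max(a, b)]: 0.83

0.83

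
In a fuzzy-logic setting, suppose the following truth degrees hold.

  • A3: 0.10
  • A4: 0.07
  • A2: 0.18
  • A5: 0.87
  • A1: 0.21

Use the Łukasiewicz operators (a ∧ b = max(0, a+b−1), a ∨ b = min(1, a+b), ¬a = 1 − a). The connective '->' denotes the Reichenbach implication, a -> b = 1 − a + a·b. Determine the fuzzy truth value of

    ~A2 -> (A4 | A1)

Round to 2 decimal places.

~A2 = 1 − 0.18 = 0.82
A4 | A1 = min(1, a+b) on (0.07, 0.21) = 0.28
~A2 -> (A4 | A1)  [Reichenbach: 1 − a + a·b] with a=0.82, b=0.28 → 0.41

0.41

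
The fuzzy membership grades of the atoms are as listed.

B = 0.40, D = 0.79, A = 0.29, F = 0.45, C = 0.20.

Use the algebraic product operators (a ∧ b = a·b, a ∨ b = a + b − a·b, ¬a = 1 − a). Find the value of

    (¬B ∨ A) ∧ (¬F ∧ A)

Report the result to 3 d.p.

0.114

¬B = 1 − 0.4000 = 0.6000
¬B ∨ A = a + b − a·b on (0.6000, 0.2900) = 0.7160
¬F = 1 − 0.4500 = 0.5500
¬F ∧ A = a·b on (0.5500, 0.2900) = 0.1595
(¬B ∨ A) ∧ (¬F ∧ A) = a·b on (0.7160, 0.1595) = 0.1142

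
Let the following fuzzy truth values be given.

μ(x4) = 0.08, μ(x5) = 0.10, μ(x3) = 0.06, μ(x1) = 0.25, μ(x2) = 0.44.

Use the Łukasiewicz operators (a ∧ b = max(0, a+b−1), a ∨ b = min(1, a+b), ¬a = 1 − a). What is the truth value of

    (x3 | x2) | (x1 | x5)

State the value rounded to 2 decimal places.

x3 | x2 = min(1, a+b) on (0.06, 0.44) = 0.50
x1 | x5 = min(1, a+b) on (0.25, 0.10) = 0.35
(x3 | x2) | (x1 | x5) = min(1, a+b) on (0.50, 0.35) = 0.85

0.85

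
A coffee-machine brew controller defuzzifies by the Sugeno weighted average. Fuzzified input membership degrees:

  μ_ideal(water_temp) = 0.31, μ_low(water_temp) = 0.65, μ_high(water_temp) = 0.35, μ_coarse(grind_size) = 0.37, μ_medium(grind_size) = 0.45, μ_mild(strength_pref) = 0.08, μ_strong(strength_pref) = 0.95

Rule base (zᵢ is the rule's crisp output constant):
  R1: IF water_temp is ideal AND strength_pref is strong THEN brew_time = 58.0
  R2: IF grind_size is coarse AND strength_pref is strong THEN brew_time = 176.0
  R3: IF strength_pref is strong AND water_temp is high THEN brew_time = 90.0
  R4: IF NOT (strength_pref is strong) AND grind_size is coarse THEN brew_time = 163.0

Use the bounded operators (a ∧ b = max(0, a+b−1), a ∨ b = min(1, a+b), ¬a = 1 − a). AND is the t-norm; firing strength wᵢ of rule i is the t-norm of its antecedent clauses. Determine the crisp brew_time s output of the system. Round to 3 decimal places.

111.818

R1 (z=58.0): ideal=0.31, strong=0.95; AND[max(0, a+b−1)] → w = 0.26
R2 (z=176.0): coarse=0.37, strong=0.95; AND[max(0, a+b−1)] → w = 0.32
R3 (z=90.0): strong=0.95, high=0.35; AND[max(0, a+b−1)] → w = 0.30
R4 (z=163.0): ¬strong=1−0.95=0.05, coarse=0.37; AND[max(0, a+b−1)] → w = 0.00
Weighted average = (0.26·58.0 + 0.32·176.0 + 0.30·90.0 + 0.00·163.0) / (0.26 + 0.32 + 0.30 + 0.00)
  = 98.4000 / 0.8800 = 111.818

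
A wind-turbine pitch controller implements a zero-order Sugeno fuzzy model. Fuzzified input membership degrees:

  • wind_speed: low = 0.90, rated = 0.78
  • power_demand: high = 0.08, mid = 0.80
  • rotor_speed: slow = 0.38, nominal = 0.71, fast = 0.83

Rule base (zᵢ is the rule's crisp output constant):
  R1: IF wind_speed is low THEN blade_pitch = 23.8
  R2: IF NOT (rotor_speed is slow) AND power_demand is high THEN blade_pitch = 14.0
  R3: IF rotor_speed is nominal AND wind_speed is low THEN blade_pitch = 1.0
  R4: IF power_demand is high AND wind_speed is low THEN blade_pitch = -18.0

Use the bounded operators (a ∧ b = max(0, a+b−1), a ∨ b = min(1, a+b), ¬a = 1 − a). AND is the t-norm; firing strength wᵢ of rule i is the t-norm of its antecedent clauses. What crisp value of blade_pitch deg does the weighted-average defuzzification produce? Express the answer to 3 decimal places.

R1 (z=23.8): low=0.90 → w = 0.90
R2 (z=14.0): ¬slow=1−0.38=0.62, high=0.08; AND[max(0, a+b−1)] → w = 0.00
R3 (z=1.0): nominal=0.71, low=0.90; AND[max(0, a+b−1)] → w = 0.61
R4 (z=-18.0): high=0.08, low=0.90; AND[max(0, a+b−1)] → w = 0.00
Weighted average = (0.90·23.8 + 0.00·14.0 + 0.61·1.0 + 0.00·-18.0) / (0.90 + 0.00 + 0.61 + 0.00)
  = 22.0300 / 1.5100 = 14.589

14.589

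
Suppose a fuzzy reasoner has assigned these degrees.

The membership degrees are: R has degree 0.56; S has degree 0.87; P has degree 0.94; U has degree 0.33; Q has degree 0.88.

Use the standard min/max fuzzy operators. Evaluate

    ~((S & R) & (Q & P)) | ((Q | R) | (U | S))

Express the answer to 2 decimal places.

S & R = min(a, b) on (0.87, 0.56) = 0.56
Q & P = min(a, b) on (0.88, 0.94) = 0.88
(S & R) & (Q & P) = min(a, b) on (0.56, 0.88) = 0.56
~((S & R) & (Q & P)) = 1 − 0.56 = 0.44
Q | R = max(a, b) on (0.88, 0.56) = 0.88
U | S = max(a, b) on (0.33, 0.87) = 0.87
(Q | R) | (U | S) = max(a, b) on (0.88, 0.87) = 0.88
~((S & R) & (Q & P)) | ((Q | R) | (U | S)) = max(a, b) on (0.44, 0.88) = 0.88

0.88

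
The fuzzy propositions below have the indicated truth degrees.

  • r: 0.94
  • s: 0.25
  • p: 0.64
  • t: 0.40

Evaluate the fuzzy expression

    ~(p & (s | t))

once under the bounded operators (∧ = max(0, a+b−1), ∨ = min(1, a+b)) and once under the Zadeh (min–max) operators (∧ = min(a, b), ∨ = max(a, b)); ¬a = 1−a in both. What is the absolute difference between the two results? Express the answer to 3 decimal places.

0.110

Under bounded:
  s | t = min(1, a+b) on (0.25, 0.40) = 0.65
  p & (s | t) = max(0, a+b−1) on (0.64, 0.65) = 0.29
  ~(p & (s | t)) = 1 − 0.29 = 0.71
  → value = 0.7100
Under Zadeh (min–max):
  s | t = max(a, b) on (0.25, 0.40) = 0.40
  p & (s | t) = min(a, b) on (0.64, 0.40) = 0.40
  ~(p & (s | t)) = 1 − 0.40 = 0.60
  → value = 0.6000
|0.7100 − 0.6000| = 0.110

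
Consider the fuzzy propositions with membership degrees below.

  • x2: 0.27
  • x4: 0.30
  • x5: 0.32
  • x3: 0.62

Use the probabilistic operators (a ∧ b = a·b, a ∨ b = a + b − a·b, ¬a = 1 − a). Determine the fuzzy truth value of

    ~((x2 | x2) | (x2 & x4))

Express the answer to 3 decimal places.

x2 | x2 = a + b − a·b on (0.2700, 0.2700) = 0.4671
x2 & x4 = a·b on (0.2700, 0.3000) = 0.0810
(x2 | x2) | (x2 & x4) = a + b − a·b on (0.4671, 0.0810) = 0.5103
~((x2 | x2) | (x2 & x4)) = 1 − 0.5103 = 0.4897

0.490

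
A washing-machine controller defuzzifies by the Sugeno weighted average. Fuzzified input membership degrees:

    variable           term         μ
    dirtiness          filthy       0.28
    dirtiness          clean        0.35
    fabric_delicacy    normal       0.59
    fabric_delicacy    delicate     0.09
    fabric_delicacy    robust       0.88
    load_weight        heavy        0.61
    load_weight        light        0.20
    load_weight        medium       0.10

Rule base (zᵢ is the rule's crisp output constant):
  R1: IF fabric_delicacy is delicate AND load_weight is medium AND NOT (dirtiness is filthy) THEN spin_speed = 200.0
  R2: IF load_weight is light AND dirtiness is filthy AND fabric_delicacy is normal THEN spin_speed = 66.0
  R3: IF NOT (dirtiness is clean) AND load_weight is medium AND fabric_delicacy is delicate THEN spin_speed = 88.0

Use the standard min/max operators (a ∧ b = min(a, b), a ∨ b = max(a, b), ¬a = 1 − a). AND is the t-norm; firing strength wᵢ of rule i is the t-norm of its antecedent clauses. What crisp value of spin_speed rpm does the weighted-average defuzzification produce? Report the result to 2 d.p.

R1 (z=200.0): delicate=0.09, medium=0.10, ¬filthy=1−0.28=0.72; AND[min(a, b)] → w = 0.09
R2 (z=66.0): light=0.20, filthy=0.28, normal=0.59; AND[min(a, b)] → w = 0.20
R3 (z=88.0): ¬clean=1−0.35=0.65, medium=0.10, delicate=0.09; AND[min(a, b)] → w = 0.09
Weighted average = (0.09·200.0 + 0.20·66.0 + 0.09·88.0) / (0.09 + 0.20 + 0.09)
  = 39.1200 / 0.3800 = 102.95

102.95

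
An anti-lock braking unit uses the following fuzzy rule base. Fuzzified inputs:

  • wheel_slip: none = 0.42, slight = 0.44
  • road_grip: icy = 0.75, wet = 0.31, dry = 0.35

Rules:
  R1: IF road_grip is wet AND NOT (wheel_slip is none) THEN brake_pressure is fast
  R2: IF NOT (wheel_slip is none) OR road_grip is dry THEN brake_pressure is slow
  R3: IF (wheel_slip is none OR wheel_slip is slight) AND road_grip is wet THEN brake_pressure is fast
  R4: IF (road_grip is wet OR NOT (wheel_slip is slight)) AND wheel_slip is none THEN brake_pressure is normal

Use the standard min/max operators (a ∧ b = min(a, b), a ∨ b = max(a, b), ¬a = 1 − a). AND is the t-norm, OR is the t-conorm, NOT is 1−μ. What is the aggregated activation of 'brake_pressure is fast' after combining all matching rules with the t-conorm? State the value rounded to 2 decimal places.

0.31

R1: wet=0.31, ¬none=1−0.42=0.58; AND[min(a, b)] → w = 0.31
R2: ¬none=1−0.42=0.58, dry=0.35; OR[max(a, b)] → w = 0.58
R3: (none=0.42 OR slight=0.44) = 0.44; AND[min(a, b)] with wet=0.31 → w = 0.31
R4: (wet=0.31 OR ¬slight=1−0.44=0.56) = 0.56; AND[min(a, b)] with none=0.42 → w = 0.42
Rules with consequent 'fast': {R1, R3} → strengths 0.31, 0.31
Aggregate via t-conorm [max(a, b)]: 0.31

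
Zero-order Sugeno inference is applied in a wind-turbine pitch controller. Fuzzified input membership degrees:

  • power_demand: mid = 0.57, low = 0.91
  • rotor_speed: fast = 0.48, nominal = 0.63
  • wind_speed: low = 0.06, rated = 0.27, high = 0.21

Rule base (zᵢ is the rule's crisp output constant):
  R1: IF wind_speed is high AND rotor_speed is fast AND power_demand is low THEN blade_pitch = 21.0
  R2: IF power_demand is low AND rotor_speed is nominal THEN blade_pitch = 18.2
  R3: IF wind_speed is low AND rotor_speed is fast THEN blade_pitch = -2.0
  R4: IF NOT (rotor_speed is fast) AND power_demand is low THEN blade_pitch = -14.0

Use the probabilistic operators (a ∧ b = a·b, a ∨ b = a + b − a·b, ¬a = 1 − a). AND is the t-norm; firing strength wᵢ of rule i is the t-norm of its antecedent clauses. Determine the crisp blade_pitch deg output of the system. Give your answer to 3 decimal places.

4.865

R1 (z=21.0): high=0.21, fast=0.48, low=0.91; AND[a·b] → w = 0.0917
R2 (z=18.2): low=0.91, nominal=0.63; AND[a·b] → w = 0.5733
R3 (z=-2.0): low=0.06, fast=0.48; AND[a·b] → w = 0.0288
R4 (z=-14.0): ¬fast=1−0.48=0.52, low=0.91; AND[a·b] → w = 0.4732
Weighted average = (0.0917·21.0 + 0.5733·18.2 + 0.0288·-2.0 + 0.4732·-14.0) / (0.0917 + 0.5733 + 0.0288 + 0.4732)
  = 5.6779 / 1.1670 = 4.865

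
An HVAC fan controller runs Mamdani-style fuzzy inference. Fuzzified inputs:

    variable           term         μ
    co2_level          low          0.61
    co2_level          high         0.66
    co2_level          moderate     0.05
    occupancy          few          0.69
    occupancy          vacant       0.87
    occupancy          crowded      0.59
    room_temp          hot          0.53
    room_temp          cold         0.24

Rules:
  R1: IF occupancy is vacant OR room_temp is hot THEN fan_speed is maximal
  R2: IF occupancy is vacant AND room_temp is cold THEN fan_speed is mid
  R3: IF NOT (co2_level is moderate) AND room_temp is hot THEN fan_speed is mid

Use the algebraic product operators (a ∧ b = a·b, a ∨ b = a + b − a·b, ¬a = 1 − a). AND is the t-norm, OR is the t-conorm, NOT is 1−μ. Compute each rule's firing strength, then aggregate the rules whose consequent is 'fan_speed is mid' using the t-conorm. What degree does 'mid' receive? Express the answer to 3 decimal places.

0.607

R1: vacant=0.87, hot=0.53; OR[a + b − a·b] → w = 0.9389
R2: vacant=0.87, cold=0.24; AND[a·b] → w = 0.2088
R3: ¬moderate=1−0.05=0.95, hot=0.53; AND[a·b] → w = 0.5035
Rules with consequent 'mid': {R2, R3} → strengths 0.2088, 0.5035
Aggregate via t-conorm [a + b − a·b]: 0.6072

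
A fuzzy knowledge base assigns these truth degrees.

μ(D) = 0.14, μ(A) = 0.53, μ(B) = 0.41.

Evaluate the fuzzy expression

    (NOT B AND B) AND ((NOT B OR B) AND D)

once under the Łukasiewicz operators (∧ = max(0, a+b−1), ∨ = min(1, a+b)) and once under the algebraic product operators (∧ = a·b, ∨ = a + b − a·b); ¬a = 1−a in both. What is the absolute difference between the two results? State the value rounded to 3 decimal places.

Under Łukasiewicz:
  NOT B = 1 − 0.41 = 0.59
  NOT B AND B = max(0, a+b−1) on (0.59, 0.41) = 0.00
  NOT B = 1 − 0.41 = 0.59
  NOT B OR B = min(1, a+b) on (0.59, 0.41) = 1.00
  (NOT B OR B) AND D = max(0, a+b−1) on (1.00, 0.14) = 0.14
  (NOT B AND B) AND ((NOT B OR B) AND D) = max(0, a+b−1) on (0.00, 0.14) = 0.00
  → value = 0.0000
Under algebraic product:
  NOT B = 1 − 0.4100 = 0.5900
  NOT B AND B = a·b on (0.5900, 0.4100) = 0.2419
  NOT B = 1 − 0.4100 = 0.5900
  NOT B OR B = a + b − a·b on (0.5900, 0.4100) = 0.7581
  (NOT B OR B) AND D = a·b on (0.7581, 0.1400) = 0.1061
  (NOT B AND B) AND ((NOT B OR B) AND D) = a·b on (0.2419, 0.1061) = 0.0257
  → value = 0.0257
|0.0000 − 0.0257| = 0.026

0.026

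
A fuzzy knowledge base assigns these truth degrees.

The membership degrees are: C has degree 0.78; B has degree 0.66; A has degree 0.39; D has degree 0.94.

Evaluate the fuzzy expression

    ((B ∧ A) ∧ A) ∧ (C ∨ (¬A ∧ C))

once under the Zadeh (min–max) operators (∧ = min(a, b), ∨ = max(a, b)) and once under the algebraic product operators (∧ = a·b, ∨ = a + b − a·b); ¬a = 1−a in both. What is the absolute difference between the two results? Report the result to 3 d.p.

0.301

Under Zadeh (min–max):
  B ∧ A = min(a, b) on (0.66, 0.39) = 0.39
  (B ∧ A) ∧ A = min(a, b) on (0.39, 0.39) = 0.39
  ¬A = 1 − 0.39 = 0.61
  ¬A ∧ C = min(a, b) on (0.61, 0.78) = 0.61
  C ∨ (¬A ∧ C) = max(a, b) on (0.78, 0.61) = 0.78
  ((B ∧ A) ∧ A) ∧ (C ∨ (¬A ∧ C)) = min(a, b) on (0.39, 0.78) = 0.39
  → value = 0.3900
Under algebraic product:
  B ∧ A = a·b on (0.6600, 0.3900) = 0.2574
  (B ∧ A) ∧ A = a·b on (0.2574, 0.3900) = 0.1004
  ¬A = 1 − 0.3900 = 0.6100
  ¬A ∧ C = a·b on (0.6100, 0.7800) = 0.4758
  C ∨ (¬A ∧ C) = a + b − a·b on (0.7800, 0.4758) = 0.8847
  ((B ∧ A) ∧ A) ∧ (C ∨ (¬A ∧ C)) = a·b on (0.1004, 0.8847) = 0.0888
  → value = 0.0888
|0.3900 − 0.0888| = 0.301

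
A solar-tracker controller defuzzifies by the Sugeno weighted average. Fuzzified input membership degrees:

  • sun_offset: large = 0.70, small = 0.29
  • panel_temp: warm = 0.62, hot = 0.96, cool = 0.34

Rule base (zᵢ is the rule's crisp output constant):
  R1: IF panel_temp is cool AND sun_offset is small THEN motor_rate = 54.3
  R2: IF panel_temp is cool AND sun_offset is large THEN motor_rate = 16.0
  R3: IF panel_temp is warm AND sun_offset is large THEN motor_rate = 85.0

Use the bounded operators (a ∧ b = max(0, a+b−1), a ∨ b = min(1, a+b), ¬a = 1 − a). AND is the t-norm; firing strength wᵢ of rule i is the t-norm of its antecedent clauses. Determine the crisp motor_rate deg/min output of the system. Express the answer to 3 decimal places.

R1 (z=54.3): cool=0.34, small=0.29; AND[max(0, a+b−1)] → w = 0.00
R2 (z=16.0): cool=0.34, large=0.70; AND[max(0, a+b−1)] → w = 0.04
R3 (z=85.0): warm=0.62, large=0.70; AND[max(0, a+b−1)] → w = 0.32
Weighted average = (0.00·54.3 + 0.04·16.0 + 0.32·85.0) / (0.00 + 0.04 + 0.32)
  = 27.8400 / 0.3600 = 77.333

77.333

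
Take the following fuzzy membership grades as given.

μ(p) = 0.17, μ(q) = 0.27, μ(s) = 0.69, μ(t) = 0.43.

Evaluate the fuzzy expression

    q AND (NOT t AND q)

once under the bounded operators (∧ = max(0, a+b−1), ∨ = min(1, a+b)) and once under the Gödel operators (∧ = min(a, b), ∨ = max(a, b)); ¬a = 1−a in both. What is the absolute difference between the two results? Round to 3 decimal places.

Under bounded:
  NOT t = 1 − 0.43 = 0.57
  NOT t AND q = max(0, a+b−1) on (0.57, 0.27) = 0.00
  q AND (NOT t AND q) = max(0, a+b−1) on (0.27, 0.00) = 0.00
  → value = 0.0000
Under Gödel:
  NOT t = 1 − 0.43 = 0.57
  NOT t AND q = min(a, b) on (0.57, 0.27) = 0.27
  q AND (NOT t AND q) = min(a, b) on (0.27, 0.27) = 0.27
  → value = 0.2700
|0.0000 − 0.2700| = 0.270

0.270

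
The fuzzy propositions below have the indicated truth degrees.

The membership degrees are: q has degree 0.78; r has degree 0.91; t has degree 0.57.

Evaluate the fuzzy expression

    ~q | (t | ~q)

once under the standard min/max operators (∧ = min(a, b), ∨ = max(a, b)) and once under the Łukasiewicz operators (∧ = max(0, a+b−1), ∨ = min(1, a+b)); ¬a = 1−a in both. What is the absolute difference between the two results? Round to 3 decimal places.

0.430

Under standard min/max:
  ~q = 1 − 0.78 = 0.22
  ~q = 1 − 0.78 = 0.22
  t | ~q = max(a, b) on (0.57, 0.22) = 0.57
  ~q | (t | ~q) = max(a, b) on (0.22, 0.57) = 0.57
  → value = 0.5700
Under Łukasiewicz:
  ~q = 1 − 0.78 = 0.22
  ~q = 1 − 0.78 = 0.22
  t | ~q = min(1, a+b) on (0.57, 0.22) = 0.79
  ~q | (t | ~q) = min(1, a+b) on (0.22, 0.79) = 1.00
  → value = 1.0000
|0.5700 − 1.0000| = 0.430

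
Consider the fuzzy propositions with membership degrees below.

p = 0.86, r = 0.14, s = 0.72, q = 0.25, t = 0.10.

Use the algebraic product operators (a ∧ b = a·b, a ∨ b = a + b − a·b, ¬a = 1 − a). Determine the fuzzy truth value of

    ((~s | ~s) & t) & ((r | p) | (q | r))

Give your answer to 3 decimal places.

~s = 1 − 0.7200 = 0.2800
~s = 1 − 0.7200 = 0.2800
~s | ~s = a + b − a·b on (0.2800, 0.2800) = 0.4816
(~s | ~s) & t = a·b on (0.4816, 0.1000) = 0.0482
r | p = a + b − a·b on (0.1400, 0.8600) = 0.8796
q | r = a + b − a·b on (0.2500, 0.1400) = 0.3550
(r | p) | (q | r) = a + b − a·b on (0.8796, 0.3550) = 0.9223
((~s | ~s) & t) & ((r | p) | (q | r)) = a·b on (0.0482, 0.9223) = 0.0444

0.044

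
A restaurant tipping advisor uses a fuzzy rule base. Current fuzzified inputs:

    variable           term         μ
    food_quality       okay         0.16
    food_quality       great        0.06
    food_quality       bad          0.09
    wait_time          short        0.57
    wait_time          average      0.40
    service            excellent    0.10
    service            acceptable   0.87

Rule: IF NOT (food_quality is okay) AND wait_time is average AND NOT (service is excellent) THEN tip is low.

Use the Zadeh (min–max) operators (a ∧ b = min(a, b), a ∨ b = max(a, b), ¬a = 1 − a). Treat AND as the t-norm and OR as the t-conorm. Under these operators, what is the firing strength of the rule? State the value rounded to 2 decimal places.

0.40

firing strength: ¬okay=1−0.16=0.84, average=0.40, ¬excellent=1−0.10=0.90; AND[min(a, b)] → w = 0.40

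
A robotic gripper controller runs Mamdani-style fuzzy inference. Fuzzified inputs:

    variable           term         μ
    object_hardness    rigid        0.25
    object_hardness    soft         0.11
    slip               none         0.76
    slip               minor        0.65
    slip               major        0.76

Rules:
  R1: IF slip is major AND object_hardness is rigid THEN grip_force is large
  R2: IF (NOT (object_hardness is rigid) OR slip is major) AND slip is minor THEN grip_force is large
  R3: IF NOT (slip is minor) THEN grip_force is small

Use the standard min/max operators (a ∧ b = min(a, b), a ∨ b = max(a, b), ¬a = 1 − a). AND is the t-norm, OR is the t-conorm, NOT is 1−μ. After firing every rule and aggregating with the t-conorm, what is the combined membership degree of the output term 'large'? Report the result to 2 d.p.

R1: major=0.76, rigid=0.25; AND[min(a, b)] → w = 0.25
R2: (¬rigid=1−0.25=0.75 OR major=0.76) = 0.76; AND[min(a, b)] with minor=0.65 → w = 0.65
R3: ¬minor=1−0.65=0.35 → w = 0.35
Rules with consequent 'large': {R1, R2} → strengths 0.25, 0.65
Aggregate via t-conorm [max(a, b)]: 0.65

0.65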